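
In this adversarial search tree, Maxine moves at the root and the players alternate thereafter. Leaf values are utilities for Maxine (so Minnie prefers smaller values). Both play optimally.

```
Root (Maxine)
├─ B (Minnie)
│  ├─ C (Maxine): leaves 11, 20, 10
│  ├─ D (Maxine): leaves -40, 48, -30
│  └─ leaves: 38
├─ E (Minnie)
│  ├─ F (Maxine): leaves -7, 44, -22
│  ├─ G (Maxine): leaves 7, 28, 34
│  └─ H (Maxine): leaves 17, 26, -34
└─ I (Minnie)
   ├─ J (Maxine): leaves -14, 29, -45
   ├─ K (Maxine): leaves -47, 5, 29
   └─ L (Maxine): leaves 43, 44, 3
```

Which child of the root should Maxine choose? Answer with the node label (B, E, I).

I

C (Maxine): max(11, 20, 10) = 20
D (Maxine): max(-40, 48, -30) = 48
B (Minnie): min(20, 48, 38) = 20
F (Maxine): max(-7, 44, -22) = 44
G (Maxine): max(7, 28, 34) = 34
H (Maxine): max(17, 26, -34) = 26
E (Minnie): min(44, 34, 26) = 26
J (Maxine): max(-14, 29, -45) = 29
K (Maxine): max(-47, 5, 29) = 29
L (Maxine): max(43, 44, 3) = 44
I (Minnie): min(29, 29, 44) = 29
Root (Maxine): max(20, 26, 29) = 29
Maxine picks the child with the highest value: I (value 29).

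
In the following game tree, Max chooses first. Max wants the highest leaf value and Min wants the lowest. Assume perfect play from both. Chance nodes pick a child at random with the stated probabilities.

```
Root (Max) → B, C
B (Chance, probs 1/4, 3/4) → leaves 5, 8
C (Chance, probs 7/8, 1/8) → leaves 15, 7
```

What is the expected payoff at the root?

14

B (Chance): 1/4·5 + 3/4·8 = 7.25
C (Chance): 7/8·15 + 1/8·7 = 14
Root (Max): max(7.25, 14) = 14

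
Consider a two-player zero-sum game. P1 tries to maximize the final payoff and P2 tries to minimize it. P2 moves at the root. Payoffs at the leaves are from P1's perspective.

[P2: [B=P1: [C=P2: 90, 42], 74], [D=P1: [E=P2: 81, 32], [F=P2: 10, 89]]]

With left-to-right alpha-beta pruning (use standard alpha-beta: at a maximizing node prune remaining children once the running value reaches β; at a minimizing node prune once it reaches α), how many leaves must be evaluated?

6

C [α=-∞,β=+∞]: v=42
B [α=-∞,β=+∞]: v=74
E [α=-∞,β=74]: v=32
F [α=32,β=74]: v=10 after child 1 ≤ α → α-cutoff, skip 1
D [α=-∞,β=74]: v=32
Root [α=-∞,β=+∞]: v=32
Leaves evaluated: 6 of 7.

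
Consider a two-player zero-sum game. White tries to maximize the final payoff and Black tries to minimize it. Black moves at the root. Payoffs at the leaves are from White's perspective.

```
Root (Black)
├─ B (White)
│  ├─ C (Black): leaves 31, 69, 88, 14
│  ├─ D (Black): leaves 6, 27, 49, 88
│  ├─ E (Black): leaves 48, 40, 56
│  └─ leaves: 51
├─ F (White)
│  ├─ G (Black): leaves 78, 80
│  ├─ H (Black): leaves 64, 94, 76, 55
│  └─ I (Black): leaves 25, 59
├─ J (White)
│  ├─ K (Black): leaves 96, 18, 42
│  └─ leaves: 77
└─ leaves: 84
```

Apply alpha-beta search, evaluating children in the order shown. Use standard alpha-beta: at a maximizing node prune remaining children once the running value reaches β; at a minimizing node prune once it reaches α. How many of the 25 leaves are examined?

C [α=-∞,β=+∞]: v=14
D [α=14,β=+∞]: v=6 after child 1 ≤ α → α-cutoff, skip 3
E [α=14,β=+∞]: v=40
B [α=-∞,β=+∞]: v=51
G [α=-∞,β=51]: v=78
F [α=-∞,β=51]: v=78 after child 1 ≥ β → β-cutoff, skip 2
K [α=-∞,β=51]: v=18
J [α=-∞,β=51]: v=77
Root [α=-∞,β=+∞]: v=51
Leaves evaluated: 16 of 25.

16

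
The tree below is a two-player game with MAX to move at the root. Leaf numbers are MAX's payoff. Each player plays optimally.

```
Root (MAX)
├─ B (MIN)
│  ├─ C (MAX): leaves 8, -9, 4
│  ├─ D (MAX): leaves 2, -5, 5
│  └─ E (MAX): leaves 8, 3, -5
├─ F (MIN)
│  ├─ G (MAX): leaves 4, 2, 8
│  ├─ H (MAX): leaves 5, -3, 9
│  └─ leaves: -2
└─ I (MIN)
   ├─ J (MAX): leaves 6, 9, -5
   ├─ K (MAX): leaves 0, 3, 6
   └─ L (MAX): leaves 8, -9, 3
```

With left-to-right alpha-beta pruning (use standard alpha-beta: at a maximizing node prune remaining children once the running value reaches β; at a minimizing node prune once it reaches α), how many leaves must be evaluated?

C [α=-∞,β=+∞]: v=8
D [α=-∞,β=8]: v=5
E [α=-∞,β=5]: v=8 after child 1 ≥ β → β-cutoff, skip 2
B [α=-∞,β=+∞]: v=5
G [α=5,β=+∞]: v=8
H [α=5,β=8]: v=9
F [α=5,β=+∞]: v=-2
J [α=5,β=+∞]: v=9
K [α=5,β=9]: v=6
L [α=5,β=6]: v=8 after child 1 ≥ β → β-cutoff, skip 2
I [α=5,β=+∞]: v=6
Root [α=-∞,β=+∞]: v=6
Leaves evaluated: 21 of 25.

21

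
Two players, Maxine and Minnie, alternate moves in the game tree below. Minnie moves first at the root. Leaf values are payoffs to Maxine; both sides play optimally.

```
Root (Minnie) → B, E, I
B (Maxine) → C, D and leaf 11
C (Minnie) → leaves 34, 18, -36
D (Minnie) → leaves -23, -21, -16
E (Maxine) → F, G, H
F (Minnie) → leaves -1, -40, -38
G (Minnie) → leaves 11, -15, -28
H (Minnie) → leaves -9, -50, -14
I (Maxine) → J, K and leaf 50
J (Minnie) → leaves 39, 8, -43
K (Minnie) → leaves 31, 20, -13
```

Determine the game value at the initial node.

C (Minnie): min(34, 18, -36) = -36
D (Minnie): min(-23, -21, -16) = -23
B (Maxine): max(-36, -23, 11) = 11
F (Minnie): min(-1, -40, -38) = -40
G (Minnie): min(11, -15, -28) = -28
H (Minnie): min(-9, -50, -14) = -50
E (Maxine): max(-40, -28, -50) = -28
J (Minnie): min(39, 8, -43) = -43
K (Minnie): min(31, 20, -13) = -13
I (Maxine): max(-43, -13, 50) = 50
Root (Minnie): min(11, -28, 50) = -28

-28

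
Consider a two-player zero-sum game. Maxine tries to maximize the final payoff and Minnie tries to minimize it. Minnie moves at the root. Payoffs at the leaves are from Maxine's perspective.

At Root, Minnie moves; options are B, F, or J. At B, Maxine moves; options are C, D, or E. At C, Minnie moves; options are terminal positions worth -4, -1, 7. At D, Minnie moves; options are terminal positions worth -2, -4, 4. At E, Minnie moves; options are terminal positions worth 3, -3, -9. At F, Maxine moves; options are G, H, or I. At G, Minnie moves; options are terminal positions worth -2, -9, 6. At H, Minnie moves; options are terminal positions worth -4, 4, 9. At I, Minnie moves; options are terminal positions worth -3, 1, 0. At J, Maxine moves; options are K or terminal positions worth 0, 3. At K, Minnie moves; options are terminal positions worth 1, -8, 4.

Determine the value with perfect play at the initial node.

C (Minnie): min(-4, -1, 7) = -4
D (Minnie): min(-2, -4, 4) = -4
E (Minnie): min(3, -3, -9) = -9
B (Maxine): max(-4, -4, -9) = -4
G (Minnie): min(-2, -9, 6) = -9
H (Minnie): min(-4, 4, 9) = -4
I (Minnie): min(-3, 1, 0) = -3
F (Maxine): max(-9, -4, -3) = -3
K (Minnie): min(1, -8, 4) = -8
J (Maxine): max(-8, 0, 3) = 3
Root (Minnie): min(-4, -3, 3) = -4

-4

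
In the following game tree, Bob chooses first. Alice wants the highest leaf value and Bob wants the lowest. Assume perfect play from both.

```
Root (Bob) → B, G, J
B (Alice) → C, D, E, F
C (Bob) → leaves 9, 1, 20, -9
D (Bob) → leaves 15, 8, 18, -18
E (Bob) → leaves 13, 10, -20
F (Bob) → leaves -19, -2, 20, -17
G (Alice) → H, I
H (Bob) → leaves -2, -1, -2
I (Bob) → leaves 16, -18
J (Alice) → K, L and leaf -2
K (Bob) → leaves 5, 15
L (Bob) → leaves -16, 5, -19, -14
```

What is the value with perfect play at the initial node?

-9

C (Bob): min(9, 1, 20, -9) = -9
D (Bob): min(15, 8, 18, -18) = -18
E (Bob): min(13, 10, -20) = -20
F (Bob): min(-19, -2, 20, -17) = -19
B (Alice): max(-9, -18, -20, -19) = -9
H (Bob): min(-2, -1, -2) = -2
I (Bob): min(16, -18) = -18
G (Alice): max(-2, -18) = -2
K (Bob): min(5, 15) = 5
L (Bob): min(-16, 5, -19, -14) = -19
J (Alice): max(5, -19, -2) = 5
Root (Bob): min(-9, -2, 5) = -9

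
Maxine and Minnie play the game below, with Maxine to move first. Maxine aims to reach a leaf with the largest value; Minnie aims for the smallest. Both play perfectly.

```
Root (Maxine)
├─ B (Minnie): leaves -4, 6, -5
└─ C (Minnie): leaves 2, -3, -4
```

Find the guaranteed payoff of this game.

B (Minnie): min(-4, 6, -5) = -5
C (Minnie): min(2, -3, -4) = -4
Root (Maxine): max(-5, -4) = -4

-4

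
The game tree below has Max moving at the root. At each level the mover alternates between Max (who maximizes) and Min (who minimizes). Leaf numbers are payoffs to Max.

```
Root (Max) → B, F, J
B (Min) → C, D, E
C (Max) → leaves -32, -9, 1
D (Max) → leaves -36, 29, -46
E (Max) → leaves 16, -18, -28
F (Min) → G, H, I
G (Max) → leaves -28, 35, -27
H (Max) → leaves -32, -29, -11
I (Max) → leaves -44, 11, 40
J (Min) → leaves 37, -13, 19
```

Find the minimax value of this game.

C (Max): max(-32, -9, 1) = 1
D (Max): max(-36, 29, -46) = 29
E (Max): max(16, -18, -28) = 16
B (Min): min(1, 29, 16) = 1
G (Max): max(-28, 35, -27) = 35
H (Max): max(-32, -29, -11) = -11
I (Max): max(-44, 11, 40) = 40
F (Min): min(35, -11, 40) = -11
J (Min): min(37, -13, 19) = -13
Root (Max): max(1, -11, -13) = 1

1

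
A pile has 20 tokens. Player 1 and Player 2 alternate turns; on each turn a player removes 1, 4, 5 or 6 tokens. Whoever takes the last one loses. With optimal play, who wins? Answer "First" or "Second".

Positions where the player to move wins (W) vs loses (L):
i:   0  1  2  3  4  5  6  7  8  9 10 11 12 13 14 15 16 17 18 19 20
     W  L  W  L  W  W  W  W  W  W  L  W  L  W  W  W  W  W  W  L  W
Position 20 is W, so the first player wins.

First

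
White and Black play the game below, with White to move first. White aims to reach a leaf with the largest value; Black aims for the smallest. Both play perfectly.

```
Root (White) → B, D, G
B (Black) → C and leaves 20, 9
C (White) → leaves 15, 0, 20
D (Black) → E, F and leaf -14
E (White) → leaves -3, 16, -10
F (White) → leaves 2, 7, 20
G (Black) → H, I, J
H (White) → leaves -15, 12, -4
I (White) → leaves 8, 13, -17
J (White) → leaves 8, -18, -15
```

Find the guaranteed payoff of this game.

C (White): max(15, 0, 20) = 20
B (Black): min(20, 20, 9) = 9
E (White): max(-3, 16, -10) = 16
F (White): max(2, 7, 20) = 20
D (Black): min(16, 20, -14) = -14
H (White): max(-15, 12, -4) = 12
I (White): max(8, 13, -17) = 13
J (White): max(8, -18, -15) = 8
G (Black): min(12, 13, 8) = 8
Root (White): max(9, -14, 8) = 9

9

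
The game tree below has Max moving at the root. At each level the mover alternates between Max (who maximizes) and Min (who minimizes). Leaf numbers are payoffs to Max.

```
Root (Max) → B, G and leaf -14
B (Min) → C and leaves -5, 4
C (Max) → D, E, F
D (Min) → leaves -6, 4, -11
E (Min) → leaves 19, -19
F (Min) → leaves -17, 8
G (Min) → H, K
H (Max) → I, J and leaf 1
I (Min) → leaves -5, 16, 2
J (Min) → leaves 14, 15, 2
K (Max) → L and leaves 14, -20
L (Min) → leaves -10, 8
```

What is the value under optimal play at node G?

2

I: min(-5, 16, 2) = -5
J: min(14, 15, 2) = 2
H: max(-5, 2, 1) = 2
L: min(-10, 8) = -10
K: max(-10, 14, -20) = 14
G: min(2, 14) = 2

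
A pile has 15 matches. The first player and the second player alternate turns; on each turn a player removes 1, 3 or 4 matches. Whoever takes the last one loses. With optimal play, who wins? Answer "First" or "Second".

Positions where the player to move wins (W) vs loses (L):
i:   0  1  2  3  4  5  6  7  8  9 10 11 12 13 14 15
     W  L  W  L  W  W  W  W  L  W  L  W  W  W  W  L
Position 15 is L, so the second player wins.

Second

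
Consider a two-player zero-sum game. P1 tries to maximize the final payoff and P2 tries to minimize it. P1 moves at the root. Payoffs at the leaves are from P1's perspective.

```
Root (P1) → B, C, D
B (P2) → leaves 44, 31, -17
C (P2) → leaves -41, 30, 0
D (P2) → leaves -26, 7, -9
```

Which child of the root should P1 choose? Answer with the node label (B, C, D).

B (P2): min(44, 31, -17) = -17
C (P2): min(-41, 30, 0) = -41
D (P2): min(-26, 7, -9) = -26
Root (P1): max(-17, -41, -26) = -17
P1 picks the child with the highest value: B (value -17).

B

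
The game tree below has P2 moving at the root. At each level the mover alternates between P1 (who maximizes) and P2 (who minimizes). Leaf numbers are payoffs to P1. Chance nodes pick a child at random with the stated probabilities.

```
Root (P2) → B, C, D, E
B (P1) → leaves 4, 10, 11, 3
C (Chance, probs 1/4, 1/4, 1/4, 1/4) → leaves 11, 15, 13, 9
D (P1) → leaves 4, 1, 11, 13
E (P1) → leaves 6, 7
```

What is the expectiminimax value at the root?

B (P1): max(4, 10, 11, 3) = 11
C (Chance): 1/4·11 + 1/4·15 + 1/4·13 + 1/4·9 = 12
D (P1): max(4, 1, 11, 13) = 13
E (P1): max(6, 7) = 7
Root (P2): min(11, 12, 13, 7) = 7

7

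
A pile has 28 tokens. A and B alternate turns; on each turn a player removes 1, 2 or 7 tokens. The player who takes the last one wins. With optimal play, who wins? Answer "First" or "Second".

Positions where the player to move wins (W) vs loses (L):
i:   0  1  2  3  4  5  6  7  8  9 10 11 12 13 14 15 16 17 18 19 20 21 22 23 24 25 26 27 28
     L  W  W  L  W  W  L  W  W  L  W  W  L  W  W  L  W  W  L  W  W  L  W  W  L  W  W  L  W
Position 28 is W, so the first player wins.

First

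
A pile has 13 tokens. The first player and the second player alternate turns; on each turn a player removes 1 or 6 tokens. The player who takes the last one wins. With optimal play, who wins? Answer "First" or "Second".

First

Mark each pile size as W (mover wins) or L (mover loses):
i:   0  1  2  3  4  5  6  7  8  9 10 11 12 13
     L  W  L  W  L  W  W  L  W  L  W  L  W  W
Position 13 is W, so the first player wins.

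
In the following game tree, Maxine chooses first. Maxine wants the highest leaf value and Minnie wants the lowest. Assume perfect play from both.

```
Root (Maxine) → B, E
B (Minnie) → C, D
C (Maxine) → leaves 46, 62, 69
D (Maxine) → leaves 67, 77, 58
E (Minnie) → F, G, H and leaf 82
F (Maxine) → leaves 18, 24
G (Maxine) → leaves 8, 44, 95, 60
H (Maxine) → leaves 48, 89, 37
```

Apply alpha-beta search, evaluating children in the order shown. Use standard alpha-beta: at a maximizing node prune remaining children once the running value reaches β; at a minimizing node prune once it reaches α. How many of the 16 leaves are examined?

7

C [α=-∞,β=+∞]: v=69
D [α=-∞,β=69]: v=77 after child 2 ≥ β → β-cutoff, skip 1
B [α=-∞,β=+∞]: v=69
F [α=69,β=+∞]: v=24
E [α=69,β=+∞]: v=24 after child 1 ≤ α → α-cutoff, skip 3
Root [α=-∞,β=+∞]: v=69
Leaves evaluated: 7 of 16.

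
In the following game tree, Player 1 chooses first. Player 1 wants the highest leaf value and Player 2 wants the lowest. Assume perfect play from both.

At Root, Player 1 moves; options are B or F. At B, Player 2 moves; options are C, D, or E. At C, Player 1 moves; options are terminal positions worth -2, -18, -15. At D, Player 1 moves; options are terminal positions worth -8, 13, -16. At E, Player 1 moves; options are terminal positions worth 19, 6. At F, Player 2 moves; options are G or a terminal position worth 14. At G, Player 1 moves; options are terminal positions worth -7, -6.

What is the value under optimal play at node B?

-2

C: max(-2, -18, -15) = -2
D: max(-8, 13, -16) = 13
E: max(19, 6) = 19
B: min(-2, 13, 19) = -2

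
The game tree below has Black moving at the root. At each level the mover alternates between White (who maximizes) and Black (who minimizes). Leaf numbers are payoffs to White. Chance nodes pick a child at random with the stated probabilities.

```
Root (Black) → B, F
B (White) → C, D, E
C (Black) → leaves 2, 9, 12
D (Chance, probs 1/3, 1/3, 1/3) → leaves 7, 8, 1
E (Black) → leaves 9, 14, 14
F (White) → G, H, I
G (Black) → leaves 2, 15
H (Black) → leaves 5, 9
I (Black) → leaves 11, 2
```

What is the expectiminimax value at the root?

5

C (Black): min(2, 9, 12) = 2
D (Chance): 1/3·7 + 1/3·8 + 1/3·1 = 5.33
E (Black): min(9, 14, 14) = 9
B (White): max(2, 5.33, 9) = 9
G (Black): min(2, 15) = 2
H (Black): min(5, 9) = 5
I (Black): min(11, 2) = 2
F (White): max(2, 5, 2) = 5
Root (Black): min(9, 5) = 5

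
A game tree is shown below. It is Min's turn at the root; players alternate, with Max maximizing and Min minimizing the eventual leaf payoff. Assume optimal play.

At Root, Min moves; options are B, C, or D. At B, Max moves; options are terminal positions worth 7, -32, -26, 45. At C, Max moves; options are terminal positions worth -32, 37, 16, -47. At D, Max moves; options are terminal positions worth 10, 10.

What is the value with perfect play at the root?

10

B (Max): max(7, -32, -26, 45) = 45
C (Max): max(-32, 37, 16, -47) = 37
D (Max): max(10, 10) = 10
Root (Min): min(45, 37, 10) = 10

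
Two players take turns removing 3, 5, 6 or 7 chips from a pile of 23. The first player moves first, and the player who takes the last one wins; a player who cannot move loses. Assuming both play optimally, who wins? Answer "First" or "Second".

First

Compute winning (W) and losing (L) positions by backward induction:
i:   0  1  2  3  4  5  6  7  8  9 10 11 12 13 14 15 16 17 18 19 20 21 22 23
     L  L  L  W  W  W  W  W  W  W  L  L  L  W  W  W  W  W  W  W  L  L  L  W
Position 23 is W, so the first player wins.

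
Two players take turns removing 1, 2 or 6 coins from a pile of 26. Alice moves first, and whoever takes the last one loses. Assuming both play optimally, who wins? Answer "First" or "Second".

Positions where the player to move wins (W) vs loses (L):
i:   0  1  2  3  4  5  6  7  8  9 10 11 12 13 14 15 16 17 18 19 20 21 22 23 24 25 26
     W  L  W  W  L  W  W  W  L  W  W  L  W  W  W  L  W  W  L  W  W  W  L  W  W  L  W
Position 26 is W, so the first player wins.

First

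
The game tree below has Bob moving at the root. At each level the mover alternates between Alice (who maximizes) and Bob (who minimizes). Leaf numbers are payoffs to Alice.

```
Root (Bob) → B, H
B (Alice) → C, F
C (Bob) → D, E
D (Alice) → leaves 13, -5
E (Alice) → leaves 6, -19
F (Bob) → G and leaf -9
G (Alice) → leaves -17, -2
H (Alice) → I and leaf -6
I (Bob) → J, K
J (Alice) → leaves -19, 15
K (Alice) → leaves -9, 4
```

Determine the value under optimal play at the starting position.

D (Alice): max(13, -5) = 13
E (Alice): max(6, -19) = 6
C (Bob): min(13, 6) = 6
G (Alice): max(-17, -2) = -2
F (Bob): min(-2, -9) = -9
B (Alice): max(6, -9) = 6
J (Alice): max(-19, 15) = 15
K (Alice): max(-9, 4) = 4
I (Bob): min(15, 4) = 4
H (Alice): max(4, -6) = 4
Root (Bob): min(6, 4) = 4

4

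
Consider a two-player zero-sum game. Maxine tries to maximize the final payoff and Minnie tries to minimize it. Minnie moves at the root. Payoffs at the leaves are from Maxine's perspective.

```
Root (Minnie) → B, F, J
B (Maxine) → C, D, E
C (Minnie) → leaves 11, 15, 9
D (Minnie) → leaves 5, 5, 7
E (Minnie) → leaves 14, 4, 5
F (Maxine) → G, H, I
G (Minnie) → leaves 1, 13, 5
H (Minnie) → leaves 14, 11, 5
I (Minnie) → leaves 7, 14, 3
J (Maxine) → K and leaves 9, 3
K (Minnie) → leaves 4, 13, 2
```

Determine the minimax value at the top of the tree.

C (Minnie): min(11, 15, 9) = 9
D (Minnie): min(5, 5, 7) = 5
E (Minnie): min(14, 4, 5) = 4
B (Maxine): max(9, 5, 4) = 9
G (Minnie): min(1, 13, 5) = 1
H (Minnie): min(14, 11, 5) = 5
I (Minnie): min(7, 14, 3) = 3
F (Maxine): max(1, 5, 3) = 5
K (Minnie): min(4, 13, 2) = 2
J (Maxine): max(2, 9, 3) = 9
Root (Minnie): min(9, 5, 9) = 5

5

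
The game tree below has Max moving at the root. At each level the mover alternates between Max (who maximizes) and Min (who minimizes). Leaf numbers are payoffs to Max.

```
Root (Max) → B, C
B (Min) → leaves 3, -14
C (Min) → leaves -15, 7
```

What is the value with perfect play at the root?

-14

B (Min): min(3, -14) = -14
C (Min): min(-15, 7) = -15
Root (Max): max(-14, -15) = -14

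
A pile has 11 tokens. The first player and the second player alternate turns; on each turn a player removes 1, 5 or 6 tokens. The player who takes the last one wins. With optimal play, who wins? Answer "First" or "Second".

Compute winning (W) and losing (L) positions by backward induction:
i:   0  1  2  3  4  5  6  7  8  9 10 11
     L  W  L  W  L  W  W  W  W  W  W  L
Position 11 is L, so the second player wins.

Second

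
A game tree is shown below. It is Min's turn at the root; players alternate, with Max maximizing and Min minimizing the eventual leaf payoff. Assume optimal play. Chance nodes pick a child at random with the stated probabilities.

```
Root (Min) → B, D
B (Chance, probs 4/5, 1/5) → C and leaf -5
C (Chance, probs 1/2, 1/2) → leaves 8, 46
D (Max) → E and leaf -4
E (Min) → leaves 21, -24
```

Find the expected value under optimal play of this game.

C (Chance): 1/2·8 + 1/2·46 = 27
B (Chance): 4/5·27 + 1/5·-5 = 20.6
E (Min): min(21, -24) = -24
D (Max): max(-24, -4) = -4
Root (Min): min(20.6, -4) = -4

-4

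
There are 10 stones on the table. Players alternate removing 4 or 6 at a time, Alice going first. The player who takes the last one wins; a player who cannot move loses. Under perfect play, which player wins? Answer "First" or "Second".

Second

Mark each pile size as W (mover wins) or L (mover loses):
i:   0  1  2  3  4  5  6  7  8  9 10
     L  L  L  L  W  W  W  W  W  W  L
Position 10 is L, so the second player wins.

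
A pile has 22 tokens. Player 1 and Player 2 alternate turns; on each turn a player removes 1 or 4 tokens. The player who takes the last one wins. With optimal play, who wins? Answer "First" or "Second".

i:   0  1  2  3  4  5  6  7  8  9 10 11 12 13 14 15 16 17 18 19 20 21 22
     L  W  L  W  W  L  W  L  W  W  L  W  L  W  W  L  W  L  W  W  L  W  L
Position 22 is L, so the second player wins.

Second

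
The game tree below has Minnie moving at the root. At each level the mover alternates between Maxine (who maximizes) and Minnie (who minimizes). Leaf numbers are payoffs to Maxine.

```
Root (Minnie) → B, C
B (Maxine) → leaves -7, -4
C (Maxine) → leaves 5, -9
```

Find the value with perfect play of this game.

B (Maxine): max(-7, -4) = -4
C (Maxine): max(5, -9) = 5
Root (Minnie): min(-4, 5) = -4

-4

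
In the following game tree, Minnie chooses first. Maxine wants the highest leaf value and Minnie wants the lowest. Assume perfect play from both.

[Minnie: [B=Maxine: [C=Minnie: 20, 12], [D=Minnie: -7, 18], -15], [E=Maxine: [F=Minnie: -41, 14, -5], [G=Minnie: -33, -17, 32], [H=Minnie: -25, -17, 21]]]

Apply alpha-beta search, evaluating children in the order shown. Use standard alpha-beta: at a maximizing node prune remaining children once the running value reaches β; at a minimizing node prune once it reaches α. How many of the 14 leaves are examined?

13

C [α=-∞,β=+∞]: v=12
D [α=12,β=+∞]: v=-7 after child 1 ≤ α → α-cutoff, skip 1
B [α=-∞,β=+∞]: v=12
F [α=-∞,β=12]: v=-41
G [α=-41,β=12]: v=-33
H [α=-33,β=12]: v=-25
E [α=-∞,β=12]: v=-25
Root [α=-∞,β=+∞]: v=-25
Leaves evaluated: 13 of 14.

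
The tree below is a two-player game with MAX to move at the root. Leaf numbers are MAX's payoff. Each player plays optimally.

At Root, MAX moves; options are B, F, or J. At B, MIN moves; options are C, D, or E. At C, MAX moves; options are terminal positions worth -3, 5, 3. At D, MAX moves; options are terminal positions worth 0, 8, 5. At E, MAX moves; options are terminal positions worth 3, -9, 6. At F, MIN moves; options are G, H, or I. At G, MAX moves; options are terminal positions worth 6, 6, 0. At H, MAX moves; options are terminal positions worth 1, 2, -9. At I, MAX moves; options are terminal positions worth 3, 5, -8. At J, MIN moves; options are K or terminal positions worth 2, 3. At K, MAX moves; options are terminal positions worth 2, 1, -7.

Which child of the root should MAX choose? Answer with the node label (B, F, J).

B

C (MAX): max(-3, 5, 3) = 5
D (MAX): max(0, 8, 5) = 8
E (MAX): max(3, -9, 6) = 6
B (MIN): min(5, 8, 6) = 5
G (MAX): max(6, 6, 0) = 6
H (MAX): max(1, 2, -9) = 2
I (MAX): max(3, 5, -8) = 5
F (MIN): min(6, 2, 5) = 2
K (MAX): max(2, 1, -7) = 2
J (MIN): min(2, 2, 3) = 2
Root (MAX): max(5, 2, 2) = 5
MAX picks the child with the highest value: B (value 5).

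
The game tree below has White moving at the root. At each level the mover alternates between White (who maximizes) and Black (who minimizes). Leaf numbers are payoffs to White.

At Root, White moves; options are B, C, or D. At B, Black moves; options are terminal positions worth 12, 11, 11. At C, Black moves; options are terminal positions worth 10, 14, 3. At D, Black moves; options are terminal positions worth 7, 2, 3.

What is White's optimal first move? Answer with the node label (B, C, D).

B (Black): min(12, 11, 11) = 11
C (Black): min(10, 14, 3) = 3
D (Black): min(7, 2, 3) = 2
Root (White): max(11, 3, 2) = 11
White picks the child with the highest value: B (value 11).

B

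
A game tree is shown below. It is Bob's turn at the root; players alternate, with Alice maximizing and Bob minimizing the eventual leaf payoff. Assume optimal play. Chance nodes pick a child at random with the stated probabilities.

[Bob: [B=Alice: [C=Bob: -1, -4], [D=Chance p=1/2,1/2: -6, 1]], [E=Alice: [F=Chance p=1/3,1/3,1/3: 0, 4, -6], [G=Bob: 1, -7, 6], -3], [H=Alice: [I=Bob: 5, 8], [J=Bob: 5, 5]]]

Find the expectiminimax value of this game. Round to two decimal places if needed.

-2.5

C (Bob): min(-1, -4) = -4
D (Chance): 1/2·-6 + 1/2·1 = -2.5
B (Alice): max(-4, -2.5) = -2.5
F (Chance): 1/3·0 + 1/3·4 + 1/3·-6 = -0.67
G (Bob): min(1, -7, 6) = -7
E (Alice): max(-0.67, -7, -3) = -0.67
I (Bob): min(5, 8) = 5
J (Bob): min(5, 5) = 5
H (Alice): max(5, 5) = 5
Root (Bob): min(-2.5, -0.67, 5) = -2.5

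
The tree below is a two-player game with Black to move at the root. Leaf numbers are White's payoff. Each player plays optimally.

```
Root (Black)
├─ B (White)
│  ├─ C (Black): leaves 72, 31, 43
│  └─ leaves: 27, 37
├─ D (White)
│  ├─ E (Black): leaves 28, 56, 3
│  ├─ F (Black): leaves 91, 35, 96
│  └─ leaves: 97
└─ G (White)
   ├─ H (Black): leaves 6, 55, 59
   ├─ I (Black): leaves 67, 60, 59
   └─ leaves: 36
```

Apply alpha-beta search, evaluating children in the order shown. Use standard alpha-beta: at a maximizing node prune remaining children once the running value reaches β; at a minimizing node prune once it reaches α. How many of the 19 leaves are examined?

C [α=-∞,β=+∞]: v=31
B [α=-∞,β=+∞]: v=37
E [α=-∞,β=37]: v=3
F [α=3,β=37]: v=35
D [α=-∞,β=37]: v=97
H [α=-∞,β=37]: v=6
I [α=6,β=37]: v=59
G [α=-∞,β=37]: v=59 after child 2 ≥ β → β-cutoff, skip 1
Root [α=-∞,β=+∞]: v=37
Leaves evaluated: 18 of 19.

18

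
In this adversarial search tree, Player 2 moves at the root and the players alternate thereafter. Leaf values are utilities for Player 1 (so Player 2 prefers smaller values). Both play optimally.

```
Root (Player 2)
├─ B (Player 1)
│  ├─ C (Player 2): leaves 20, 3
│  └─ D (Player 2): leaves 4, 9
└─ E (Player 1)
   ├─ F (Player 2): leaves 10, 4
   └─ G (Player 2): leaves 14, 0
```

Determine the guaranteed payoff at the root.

4

C (Player 2): min(20, 3) = 3
D (Player 2): min(4, 9) = 4
B (Player 1): max(3, 4) = 4
F (Player 2): min(10, 4) = 4
G (Player 2): min(14, 0) = 0
E (Player 1): max(4, 0) = 4
Root (Player 2): min(4, 4) = 4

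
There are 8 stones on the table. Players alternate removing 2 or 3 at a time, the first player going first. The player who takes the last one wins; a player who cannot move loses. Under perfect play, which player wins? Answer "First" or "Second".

First

Compute winning (W) and losing (L) positions by backward induction:
i:   0  1  2  3  4  5  6  7  8
     L  L  W  W  W  L  L  W  W
Position 8 is W, so the first player wins.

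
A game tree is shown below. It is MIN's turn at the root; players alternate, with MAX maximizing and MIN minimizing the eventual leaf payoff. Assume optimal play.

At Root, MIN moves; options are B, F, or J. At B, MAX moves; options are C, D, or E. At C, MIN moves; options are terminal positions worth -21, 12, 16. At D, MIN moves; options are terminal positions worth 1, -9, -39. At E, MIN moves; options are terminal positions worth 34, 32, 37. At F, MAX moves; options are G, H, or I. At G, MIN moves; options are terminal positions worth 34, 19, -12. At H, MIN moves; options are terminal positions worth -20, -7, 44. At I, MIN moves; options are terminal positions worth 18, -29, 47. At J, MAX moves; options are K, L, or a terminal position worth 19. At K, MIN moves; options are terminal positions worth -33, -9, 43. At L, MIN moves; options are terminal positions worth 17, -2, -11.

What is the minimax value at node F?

-12

G: min(34, 19, -12) = -12
H: min(-20, -7, 44) = -20
I: min(18, -29, 47) = -29
F: max(-12, -20, -29) = -12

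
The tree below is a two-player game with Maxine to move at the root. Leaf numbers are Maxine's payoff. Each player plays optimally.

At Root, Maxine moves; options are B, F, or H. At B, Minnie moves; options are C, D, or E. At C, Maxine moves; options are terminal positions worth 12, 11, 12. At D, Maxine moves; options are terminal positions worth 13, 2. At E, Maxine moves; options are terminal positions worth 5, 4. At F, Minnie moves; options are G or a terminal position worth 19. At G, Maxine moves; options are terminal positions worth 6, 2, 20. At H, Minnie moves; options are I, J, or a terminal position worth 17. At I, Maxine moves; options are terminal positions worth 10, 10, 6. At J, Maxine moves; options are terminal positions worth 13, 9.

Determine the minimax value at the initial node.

C (Maxine): max(12, 11, 12) = 12
D (Maxine): max(13, 2) = 13
E (Maxine): max(5, 4) = 5
B (Minnie): min(12, 13, 5) = 5
G (Maxine): max(6, 2, 20) = 20
F (Minnie): min(20, 19) = 19
I (Maxine): max(10, 10, 6) = 10
J (Maxine): max(13, 9) = 13
H (Minnie): min(10, 13, 17) = 10
Root (Maxine): max(5, 19, 10) = 19

19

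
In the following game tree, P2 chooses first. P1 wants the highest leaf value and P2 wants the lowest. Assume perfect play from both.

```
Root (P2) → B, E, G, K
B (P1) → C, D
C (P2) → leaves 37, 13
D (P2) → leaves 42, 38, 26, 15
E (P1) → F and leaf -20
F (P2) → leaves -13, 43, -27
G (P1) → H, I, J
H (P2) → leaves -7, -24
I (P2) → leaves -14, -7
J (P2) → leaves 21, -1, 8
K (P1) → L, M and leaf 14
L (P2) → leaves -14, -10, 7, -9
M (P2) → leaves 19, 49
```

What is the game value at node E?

F: min(-13, 43, -27) = -27
E: max(-27, -20) = -20

-20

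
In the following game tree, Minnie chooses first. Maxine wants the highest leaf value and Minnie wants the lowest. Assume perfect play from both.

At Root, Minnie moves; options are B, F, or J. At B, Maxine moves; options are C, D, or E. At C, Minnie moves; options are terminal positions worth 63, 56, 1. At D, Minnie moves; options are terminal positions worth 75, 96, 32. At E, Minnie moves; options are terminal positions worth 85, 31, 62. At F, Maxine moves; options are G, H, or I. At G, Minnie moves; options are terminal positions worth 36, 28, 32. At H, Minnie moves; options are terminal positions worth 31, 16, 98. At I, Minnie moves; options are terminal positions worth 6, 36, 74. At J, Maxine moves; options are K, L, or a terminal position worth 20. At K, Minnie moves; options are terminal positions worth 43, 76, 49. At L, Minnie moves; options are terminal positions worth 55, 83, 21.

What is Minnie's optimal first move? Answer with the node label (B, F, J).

C (Minnie): min(63, 56, 1) = 1
D (Minnie): min(75, 96, 32) = 32
E (Minnie): min(85, 31, 62) = 31
B (Maxine): max(1, 32, 31) = 32
G (Minnie): min(36, 28, 32) = 28
H (Minnie): min(31, 16, 98) = 16
I (Minnie): min(6, 36, 74) = 6
F (Maxine): max(28, 16, 6) = 28
K (Minnie): min(43, 76, 49) = 43
L (Minnie): min(55, 83, 21) = 21
J (Maxine): max(43, 21, 20) = 43
Root (Minnie): min(32, 28, 43) = 28
Minnie picks the child with the lowest value: F (value 28).

F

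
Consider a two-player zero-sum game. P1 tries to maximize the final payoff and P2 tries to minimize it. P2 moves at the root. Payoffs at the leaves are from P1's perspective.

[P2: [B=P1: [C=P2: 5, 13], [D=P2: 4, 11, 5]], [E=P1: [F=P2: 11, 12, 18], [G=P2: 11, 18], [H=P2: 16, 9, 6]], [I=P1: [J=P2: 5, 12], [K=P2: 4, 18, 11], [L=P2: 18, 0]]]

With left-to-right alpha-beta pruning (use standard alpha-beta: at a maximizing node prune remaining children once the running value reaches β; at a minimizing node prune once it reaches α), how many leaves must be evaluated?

C [α=-∞,β=+∞]: v=5
D [α=5,β=+∞]: v=4 after child 1 ≤ α → α-cutoff, skip 2
B [α=-∞,β=+∞]: v=5
F [α=-∞,β=5]: v=11
E [α=-∞,β=5]: v=11 after child 1 ≥ β → β-cutoff, skip 2
J [α=-∞,β=5]: v=5
I [α=-∞,β=5]: v=5 after child 1 ≥ β → β-cutoff, skip 2
Root [α=-∞,β=+∞]: v=5
Leaves evaluated: 8 of 20.

8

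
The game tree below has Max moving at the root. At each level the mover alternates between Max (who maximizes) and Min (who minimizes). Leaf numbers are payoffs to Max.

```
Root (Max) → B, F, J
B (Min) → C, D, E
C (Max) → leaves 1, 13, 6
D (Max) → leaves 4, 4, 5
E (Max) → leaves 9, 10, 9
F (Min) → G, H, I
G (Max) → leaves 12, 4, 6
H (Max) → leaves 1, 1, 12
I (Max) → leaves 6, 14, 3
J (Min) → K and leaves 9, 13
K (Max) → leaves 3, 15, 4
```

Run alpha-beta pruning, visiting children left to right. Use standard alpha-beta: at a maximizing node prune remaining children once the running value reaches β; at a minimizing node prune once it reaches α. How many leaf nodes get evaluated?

19

C [α=-∞,β=+∞]: v=13
D [α=-∞,β=13]: v=5
E [α=-∞,β=5]: v=9 after child 1 ≥ β → β-cutoff, skip 2
B [α=-∞,β=+∞]: v=5
G [α=5,β=+∞]: v=12
H [α=5,β=12]: v=12
I [α=5,β=12]: v=14 after child 2 ≥ β → β-cutoff, skip 1
F [α=5,β=+∞]: v=12
K [α=12,β=+∞]: v=15
J [α=12,β=+∞]: v=9 after child 2 ≤ α → α-cutoff, skip 1
Root [α=-∞,β=+∞]: v=12
Leaves evaluated: 19 of 23.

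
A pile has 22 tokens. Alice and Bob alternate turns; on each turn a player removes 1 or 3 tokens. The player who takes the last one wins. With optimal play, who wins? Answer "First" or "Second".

Mark each pile size as W (mover wins) or L (mover loses):
i:   0  1  2  3  4  5  6  7  8  9 10 11 12 13 14 15 16 17 18 19 20 21 22
     L  W  L  W  L  W  L  W  L  W  L  W  L  W  L  W  L  W  L  W  L  W  L
Position 22 is L, so the second player wins.

Second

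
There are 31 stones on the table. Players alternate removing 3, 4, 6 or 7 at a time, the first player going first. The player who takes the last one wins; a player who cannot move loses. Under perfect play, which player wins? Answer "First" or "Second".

W/L table (W = player to move can force a win):
i:   0  1  2  3  4  5  6  7  8  9 10 11 12 13 14 15 16 17 18 19 20 21 22 23 24 25 26 27 28 29 30 31
     L  L  L  W  W  W  W  W  W  W  L  L  L  W  W  W  W  W  W  W  L  L  L  W  W  W  W  W  W  W  L  L
Position 31 is L, so the second player wins.

Second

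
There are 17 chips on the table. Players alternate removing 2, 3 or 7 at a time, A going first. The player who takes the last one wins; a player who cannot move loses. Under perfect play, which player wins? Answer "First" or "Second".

Positions where the player to move wins (W) vs loses (L):
i:   0  1  2  3  4  5  6  7  8  9 10 11 12 13 14 15 16 17
     L  L  W  W  W  L  L  W  W  W  L  L  W  W  W  L  L  W
Position 17 is W, so the first player wins.

First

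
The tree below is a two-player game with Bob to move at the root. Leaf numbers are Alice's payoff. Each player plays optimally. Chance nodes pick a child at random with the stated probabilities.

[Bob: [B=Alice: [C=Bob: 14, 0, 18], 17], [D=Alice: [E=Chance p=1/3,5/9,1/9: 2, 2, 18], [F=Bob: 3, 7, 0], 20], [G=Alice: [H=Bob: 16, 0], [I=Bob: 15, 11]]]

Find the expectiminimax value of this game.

C (Bob): min(14, 0, 18) = 0
B (Alice): max(0, 17) = 17
E (Chance): 1/3·2 + 5/9·2 + 1/9·18 = 3.78
F (Bob): min(3, 7, 0) = 0
D (Alice): max(3.78, 0, 20) = 20
H (Bob): min(16, 0) = 0
I (Bob): min(15, 11) = 11
G (Alice): max(0, 11) = 11
Root (Bob): min(17, 20, 11) = 11

11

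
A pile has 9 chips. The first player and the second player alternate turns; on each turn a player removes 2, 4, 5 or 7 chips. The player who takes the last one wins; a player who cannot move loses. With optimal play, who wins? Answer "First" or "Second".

Second

Mark each pile size as W (mover wins) or L (mover loses):
i:   0  1  2  3  4  5  6  7  8  9
     L  L  W  W  W  W  W  W  W  L
Position 9 is L, so the second player wins.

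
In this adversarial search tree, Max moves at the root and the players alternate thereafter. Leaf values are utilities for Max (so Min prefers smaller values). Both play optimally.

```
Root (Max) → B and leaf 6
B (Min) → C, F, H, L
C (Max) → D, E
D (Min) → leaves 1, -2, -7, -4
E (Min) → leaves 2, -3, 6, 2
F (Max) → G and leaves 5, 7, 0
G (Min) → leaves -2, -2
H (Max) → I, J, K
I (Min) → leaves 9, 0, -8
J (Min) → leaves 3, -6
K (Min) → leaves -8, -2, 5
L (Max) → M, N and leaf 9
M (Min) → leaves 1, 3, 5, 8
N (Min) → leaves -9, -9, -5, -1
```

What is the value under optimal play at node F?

7

G: min(-2, -2) = -2
F: max(-2, 5, 7, 0) = 7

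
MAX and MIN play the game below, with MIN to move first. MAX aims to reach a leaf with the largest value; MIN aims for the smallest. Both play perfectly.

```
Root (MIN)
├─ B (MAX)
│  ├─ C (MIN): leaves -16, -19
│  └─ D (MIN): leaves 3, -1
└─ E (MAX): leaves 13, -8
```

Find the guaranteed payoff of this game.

C (MIN): min(-16, -19) = -19
D (MIN): min(3, -1) = -1
B (MAX): max(-19, -1) = -1
E (MAX): max(13, -8) = 13
Root (MIN): min(-1, 13) = -1

-1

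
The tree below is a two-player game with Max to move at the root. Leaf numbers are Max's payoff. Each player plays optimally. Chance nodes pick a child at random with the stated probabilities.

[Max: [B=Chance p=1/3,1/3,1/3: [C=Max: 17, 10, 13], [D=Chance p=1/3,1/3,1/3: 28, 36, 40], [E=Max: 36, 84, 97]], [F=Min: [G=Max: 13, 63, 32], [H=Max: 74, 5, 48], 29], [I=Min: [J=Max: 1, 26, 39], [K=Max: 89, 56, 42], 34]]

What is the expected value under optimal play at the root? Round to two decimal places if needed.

49.56

C (Max): max(17, 10, 13) = 17
D (Chance): 1/3·28 + 1/3·36 + 1/3·40 = 34.67
E (Max): max(36, 84, 97) = 97
B (Chance): 1/3·17 + 1/3·34.67 + 1/3·97 = 49.56
G (Max): max(13, 63, 32) = 63
H (Max): max(74, 5, 48) = 74
F (Min): min(63, 74, 29) = 29
J (Max): max(1, 26, 39) = 39
K (Max): max(89, 56, 42) = 89
I (Min): min(39, 89, 34) = 34
Root (Max): max(49.56, 29, 34) = 49.56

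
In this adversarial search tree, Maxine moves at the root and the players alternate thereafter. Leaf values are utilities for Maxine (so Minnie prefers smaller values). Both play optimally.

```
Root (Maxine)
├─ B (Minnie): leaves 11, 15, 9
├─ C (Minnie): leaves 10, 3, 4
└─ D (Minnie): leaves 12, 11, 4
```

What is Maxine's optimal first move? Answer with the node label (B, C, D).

B (Minnie): min(11, 15, 9) = 9
C (Minnie): min(10, 3, 4) = 3
D (Minnie): min(12, 11, 4) = 4
Root (Maxine): max(9, 3, 4) = 9
Maxine picks the child with the highest value: B (value 9).

B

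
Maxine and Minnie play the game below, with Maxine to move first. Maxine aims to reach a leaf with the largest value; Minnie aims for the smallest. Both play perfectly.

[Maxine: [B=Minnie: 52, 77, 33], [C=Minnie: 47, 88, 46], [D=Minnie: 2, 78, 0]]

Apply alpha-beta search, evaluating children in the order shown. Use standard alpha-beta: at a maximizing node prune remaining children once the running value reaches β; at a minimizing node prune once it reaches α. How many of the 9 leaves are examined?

7

B [α=-∞,β=+∞]: v=33
C [α=33,β=+∞]: v=46
D [α=46,β=+∞]: v=2 after child 1 ≤ α → α-cutoff, skip 2
Root [α=-∞,β=+∞]: v=46
Leaves evaluated: 7 of 9.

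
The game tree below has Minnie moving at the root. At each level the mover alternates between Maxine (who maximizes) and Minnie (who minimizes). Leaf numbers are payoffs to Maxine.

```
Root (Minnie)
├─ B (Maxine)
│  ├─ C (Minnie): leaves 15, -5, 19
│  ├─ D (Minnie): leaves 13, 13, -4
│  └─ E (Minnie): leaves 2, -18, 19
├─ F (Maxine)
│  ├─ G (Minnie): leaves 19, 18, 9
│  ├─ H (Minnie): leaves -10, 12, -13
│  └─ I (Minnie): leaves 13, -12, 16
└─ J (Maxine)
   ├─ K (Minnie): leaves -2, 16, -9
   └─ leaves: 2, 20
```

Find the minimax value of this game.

C (Minnie): min(15, -5, 19) = -5
D (Minnie): min(13, 13, -4) = -4
E (Minnie): min(2, -18, 19) = -18
B (Maxine): max(-5, -4, -18) = -4
G (Minnie): min(19, 18, 9) = 9
H (Minnie): min(-10, 12, -13) = -13
I (Minnie): min(13, -12, 16) = -12
F (Maxine): max(9, -13, -12) = 9
K (Minnie): min(-2, 16, -9) = -9
J (Maxine): max(-9, 2, 20) = 20
Root (Minnie): min(-4, 9, 20) = -4

-4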